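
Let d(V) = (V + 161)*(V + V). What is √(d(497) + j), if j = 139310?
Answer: √793362 ≈ 890.71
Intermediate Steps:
d(V) = 2*V*(161 + V) (d(V) = (161 + V)*(2*V) = 2*V*(161 + V))
√(d(497) + j) = √(2*497*(161 + 497) + 139310) = √(2*497*658 + 139310) = √(654052 + 139310) = √793362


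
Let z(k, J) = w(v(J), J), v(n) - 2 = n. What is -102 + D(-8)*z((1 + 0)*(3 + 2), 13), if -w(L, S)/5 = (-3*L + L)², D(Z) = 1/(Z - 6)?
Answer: 1536/7 ≈ 219.43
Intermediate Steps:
D(Z) = 1/(-6 + Z)
v(n) = 2 + n
w(L, S) = -20*L² (w(L, S) = -5*(-3*L + L)² = -5*4*L² = -20*L²)
z(k, J) = -20*(2 + J)²
-102 + D(-8)*z((1 + 0)*(3 + 2), 13) = -102 + (-20*(2 + 13)²)/(-6 - 8) = -102 + (-20*15²)/(-14) = -102 - (-10)*225/7 = -102 - 1/14*(-4500) = -102 + 2250/7 = 1536/7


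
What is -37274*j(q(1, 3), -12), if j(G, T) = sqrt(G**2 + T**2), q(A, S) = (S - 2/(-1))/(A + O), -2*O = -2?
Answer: -18637*sqrt(601) ≈ -4.5689e+5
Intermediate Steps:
O = 1 (O = -1/2*(-2) = 1)
q(A, S) = (2 + S)/(1 + A) (q(A, S) = (S - 2/(-1))/(A + 1) = (S - 2*(-1))/(1 + A) = (S + 2)/(1 + A) = (2 + S)/(1 + A))
-37274*j(q(1, 3), -12) = -37274*sqrt(((2 + 3)/(1 + 1))**2 + (-12)**2) = -37274*sqrt((5/2)**2 + 144) = -37274*sqrt(25/4 + 144) = -18637*sqrt(601)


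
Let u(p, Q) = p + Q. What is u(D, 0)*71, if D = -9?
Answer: -639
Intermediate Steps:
u(p, Q) = Q + p
u(D, 0)*71 = (0 - 9)*71 = -9*71 = -639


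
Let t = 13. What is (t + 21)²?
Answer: 1156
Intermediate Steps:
(t + 21)² = (13 + 21)² = 34² = 1156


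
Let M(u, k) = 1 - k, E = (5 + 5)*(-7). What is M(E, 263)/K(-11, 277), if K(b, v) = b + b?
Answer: 131/11 ≈ 11.909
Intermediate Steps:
E = -70 (E = 10*(-7) = -70)
K(b, v) = 2*b
M(E, 263)/K(-11, 277) = (1 - 1*263)/((2*(-11))) = (1 - 263)/(-22) = -262*(-1/22) = 131/11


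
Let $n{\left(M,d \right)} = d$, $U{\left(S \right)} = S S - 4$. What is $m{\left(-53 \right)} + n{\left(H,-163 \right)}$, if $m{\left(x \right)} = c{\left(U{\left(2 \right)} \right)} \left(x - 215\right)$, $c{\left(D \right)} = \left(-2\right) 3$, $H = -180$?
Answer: $1445$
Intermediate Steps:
$U{\left(S \right)} = -4 + S^{2}$ ($U{\left(S \right)} = S^{2} - 4 = -4 + S^{2}$)
$c{\left(D \right)} = -6$
$m{\left(x \right)} = 1290 - 6 x$ ($m{\left(x \right)} = - 6 \left(x - 215\right) = - 6 \left(-215 + x\right) = 1290 - 6 x$)
$m{\left(-53 \right)} + n{\left(H,-163 \right)} = \left(1290 - -318\right) - 163 = \left(1290 + 318\right) - 163 = 1608 - 163 = 1445$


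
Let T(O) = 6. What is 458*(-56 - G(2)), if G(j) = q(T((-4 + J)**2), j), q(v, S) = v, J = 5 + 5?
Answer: -28396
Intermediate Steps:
J = 10
G(j) = 6
458*(-56 - G(2)) = 458*(-56 - 1*6) = 458*(-56 - 6) = 458*(-62) = -28396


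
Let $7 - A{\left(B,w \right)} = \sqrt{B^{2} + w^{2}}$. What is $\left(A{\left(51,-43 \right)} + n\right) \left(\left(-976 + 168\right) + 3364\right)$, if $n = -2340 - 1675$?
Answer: $-10244448 - 12780 \sqrt{178} \approx -1.0415 \cdot 10^{7}$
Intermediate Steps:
$n = -4015$
$A{\left(B,w \right)} = 7 - \sqrt{B^{2} + w^{2}}$
$\left(A{\left(51,-43 \right)} + n\right) \left(\left(-976 + 168\right) + 3364\right) = \left(\left(7 - \sqrt{51^{2} + \left(-43\right)^{2}}\right) - 4015\right) \left(\left(-976 + 168\right) + 3364\right) = \left(\left(7 - \sqrt{2601 + 1849}\right) - 4015\right) \left(-808 + 3364\right) = \left(\left(7 - \sqrt{4450}\right) - 4015\right) 2556 = \left(\left(7 - 5 \sqrt{178}\right) - 4015\right) 2556 = \left(-4008 - 5 \sqrt{178}\right) 2556 = -10244448 - 12780 \sqrt{178}$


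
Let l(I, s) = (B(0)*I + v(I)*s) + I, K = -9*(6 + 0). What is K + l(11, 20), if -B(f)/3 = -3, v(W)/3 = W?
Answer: 716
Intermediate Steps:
K = -54 (K = -9*6 = -54)
v(W) = 3*W
B(f) = 9 (B(f) = -3*(-3) = 9)
l(I, s) = 10*I + 3*I*s (l(I, s) = (9*I + (3*I)*s) + I = (9*I + 3*I*s) + I = 10*I + 3*I*s)
K + l(11, 20) = -54 + 11*(10 + 3*20) = -54 + 11*(10 + 60) = -54 + 11*70 = -54 + 770 = 716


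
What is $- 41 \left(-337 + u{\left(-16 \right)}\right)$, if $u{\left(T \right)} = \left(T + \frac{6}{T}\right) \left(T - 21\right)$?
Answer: $- \frac{88191}{8} \approx -11024.0$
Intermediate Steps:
$u{\left(T \right)} = \left(-21 + T\right) \left(T + \frac{6}{T}\right)$ ($u{\left(T \right)} = \left(T + \frac{6}{T}\right) \left(-21 + T\right) = \left(-21 + T\right) \left(T + \frac{6}{T}\right)$)
$- 41 \left(-337 + u{\left(-16 \right)}\right) = - 41 \left(-337 + \left(6 + \left(-16\right)^{2} - \frac{126}{-16} - -336\right)\right) = - 41 \left(-337 + \left(6 + 256 - - \frac{63}{8} + 336\right)\right) = - 41 \left(-337 + \left(6 + 256 + \frac{63}{8} + 336\right)\right) = - 41 \left(-337 + \frac{4847}{8}\right) = \left(-41\right) \frac{2151}{8} = - \frac{88191}{8}$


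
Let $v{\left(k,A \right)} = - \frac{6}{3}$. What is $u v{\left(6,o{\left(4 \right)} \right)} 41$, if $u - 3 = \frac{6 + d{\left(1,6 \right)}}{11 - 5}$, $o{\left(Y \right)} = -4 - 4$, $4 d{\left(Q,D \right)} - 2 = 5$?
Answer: $- \frac{4223}{12} \approx -351.92$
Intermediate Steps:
$d{\left(Q,D \right)} = \frac{7}{4}$ ($d{\left(Q,D \right)} = \frac{1}{2} + \frac{1}{4} \cdot 5 = \frac{1}{2} + \frac{5}{4} = \frac{7}{4}$)
$o{\left(Y \right)} = -8$ ($o{\left(Y \right)} = -4 - 4 = -8$)
$u = \frac{103}{24}$ ($u = 3 + \frac{6 + \frac{7}{4}}{11 - 5} = 3 + \frac{31}{4 \cdot 6} = 3 + \frac{31}{4} \cdot \frac{1}{6} = 3 + \frac{31}{24} = \frac{103}{24} \approx 4.2917$)
$v{\left(k,A \right)} = -2$ ($v{\left(k,A \right)} = \left(-6\right) \frac{1}{3} = -2$)
$u v{\left(6,o{\left(4 \right)} \right)} 41 = \frac{103}{24} \left(-2\right) 41 = \left(- \frac{103}{12}\right) 41 = - \frac{4223}{12}$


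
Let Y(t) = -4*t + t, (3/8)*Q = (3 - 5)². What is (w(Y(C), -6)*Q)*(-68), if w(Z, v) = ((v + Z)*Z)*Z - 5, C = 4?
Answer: 5651072/3 ≈ 1.8837e+6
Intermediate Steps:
Q = 32/3 (Q = 8*(3 - 5)²/3 = (8/3)*(-2)² = (8/3)*4 = 32/3 ≈ 10.667)
Y(t) = -3*t
w(Z, v) = -5 + Z²*(Z + v) (w(Z, v) = ((Z + v)*Z)*Z - 5 = (Z*(Z + v))*Z - 5 = Z²*(Z + v) - 5 = -5 + Z²*(Z + v))
(w(Y(C), -6)*Q)*(-68) = ((-5 + (-3*4)³ - 6*(-3*4)²)*(32/3))*(-68) = ((-5 + (-12)³ - 6*(-12)²)*(32/3))*(-68) = ((-5 - 1728 - 6*144)*(32/3))*(-68) = ((-5 - 1728 - 864)*(32/3))*(-68) = -2597*32/3*(-68) = -83104/3*(-68) = 5651072/3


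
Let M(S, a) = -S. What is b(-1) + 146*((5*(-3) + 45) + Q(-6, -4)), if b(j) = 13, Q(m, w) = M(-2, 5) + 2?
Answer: 4977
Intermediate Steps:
Q(m, w) = 4 (Q(m, w) = -1*(-2) + 2 = 2 + 2 = 4)
b(-1) + 146*((5*(-3) + 45) + Q(-6, -4)) = 13 + 146*((5*(-3) + 45) + 4) = 13 + 146*((-15 + 45) + 4) = 13 + 146*(30 + 4) = 13 + 146*34 = 13 + 4964 = 4977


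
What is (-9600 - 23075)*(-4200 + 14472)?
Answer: -335637600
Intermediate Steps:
(-9600 - 23075)*(-4200 + 14472) = -32675*10272 = -335637600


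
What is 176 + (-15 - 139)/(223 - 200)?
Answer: 3894/23 ≈ 169.30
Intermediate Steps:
176 + (-15 - 139)/(223 - 200) = 176 - 154/23 = 3894/23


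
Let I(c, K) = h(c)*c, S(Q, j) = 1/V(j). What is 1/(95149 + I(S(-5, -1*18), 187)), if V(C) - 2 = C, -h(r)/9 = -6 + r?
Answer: 256/24357271 ≈ 1.0510e-5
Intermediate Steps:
h(r) = 54 - 9*r (h(r) = -9*(-6 + r) = 54 - 9*r)
V(C) = 2 + C
S(Q, j) = 1/(2 + j)
I(c, K) = c*(54 - 9*c) (I(c, K) = (54 - 9*c)*c = c*(54 - 9*c))
1/(95149 + I(S(-5, -1*18), 187)) = 1/(95149 + 9*(6 - 1/(2 - 1*18))/(2 - 1*18)) = 1/(95149 + 9*(6 - 1/(2 - 18))/(2 - 18)) = 1/(95149 + 9*(6 - 1/(-16))/(-16)) = 1/(95149 + 9*(-1/16)*(6 - 1*(-1/16))) = 1/(95149 + 9*(-1/16)*(6 + 1/16)) = 1/(95149 + 9*(-1/16)*(97/16)) = 1/(95149 - 873/256) = 1/(24357271/256) = 256/24357271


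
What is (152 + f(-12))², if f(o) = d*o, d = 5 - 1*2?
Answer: 13456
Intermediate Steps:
d = 3 (d = 5 - 2 = 3)
f(o) = 3*o
(152 + f(-12))² = (152 + 3*(-12))² = (152 - 36)² = 116² = 13456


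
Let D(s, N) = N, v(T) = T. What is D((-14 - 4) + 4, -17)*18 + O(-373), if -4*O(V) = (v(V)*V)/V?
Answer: -851/4 ≈ -212.75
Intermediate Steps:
O(V) = -V/4 (O(V) = -V*V/(4*V) = -V²/(4*V) = -V/4)
D((-14 - 4) + 4, -17)*18 + O(-373) = -17*18 - ¼*(-373) = -306 + 373/4 = -851/4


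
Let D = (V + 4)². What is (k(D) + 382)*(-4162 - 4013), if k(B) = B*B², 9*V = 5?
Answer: -13497237565675/177147 ≈ -7.6192e+7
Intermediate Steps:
V = 5/9 (V = (⅑)*5 = 5/9 ≈ 0.55556)
D = 1681/81 (D = (5/9 + 4)² = (41/9)² = 1681/81 ≈ 20.753)
k(B) = B³
(k(D) + 382)*(-4162 - 4013) = ((1681/81)³ + 382)*(-4162 - 4013) = (4750104241/531441 + 382)*(-8175) = (4953114703/531441)*(-8175) = -13497237565675/177147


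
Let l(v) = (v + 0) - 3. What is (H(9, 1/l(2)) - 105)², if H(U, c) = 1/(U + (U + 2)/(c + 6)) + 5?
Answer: 31304025/3136 ≈ 9982.2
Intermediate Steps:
l(v) = -3 + v (l(v) = v - 3 = -3 + v)
H(U, c) = 5 + 1/(U + (2 + U)/(6 + c)) (H(U, c) = 1/(U + (2 + U)/(6 + c)) + 5 = 5 + 1/(U + (2 + U)/(6 + c)))
(H(9, 1/l(2)) - 105)² = ((16 + 1/(-3 + 2) + 35*9 + 5*9/(-3 + 2))/(2 + 7*9 + 9/(-3 + 2)) - 105)² = ((16 + 1/(-1) + 315 + 5*9/(-1))/(2 + 63 + 9/(-1)) - 105)² = ((16 - 1 + 315 + 5*9*(-1))/(2 + 63 + 9*(-1)) - 105)² = ((16 - 1 + 315 - 45)/(2 + 63 - 9) - 105)² = (285/56 - 105)² = (-5595/56)² = 31304025/3136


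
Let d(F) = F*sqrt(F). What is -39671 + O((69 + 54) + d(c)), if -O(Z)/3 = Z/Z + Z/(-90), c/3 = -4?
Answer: -396699/10 - 4*I*sqrt(3)/5 ≈ -39670.0 - 1.3856*I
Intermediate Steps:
c = -12 (c = 3*(-4) = -12)
d(F) = F**(3/2)
O(Z) = -3 + Z/30 (O(Z) = -3*(Z/Z + Z/(-90)) = -3*(1 + Z*(-1/90)) = -3*(1 - Z/90) = -3 + Z/30)
-39671 + O((69 + 54) + d(c)) = -39671 + (-3 + ((69 + 54) + (-12)**(3/2))/30) = -39671 + (-3 + (123 - 24*I*sqrt(3))/30) = -39671 + (-3 + (41/10 - 4*I*sqrt(3)/5)) = -39671 + (11/10 - 4*I*sqrt(3)/5) = -396699/10 - 4*I*sqrt(3)/5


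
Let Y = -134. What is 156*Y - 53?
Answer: -20957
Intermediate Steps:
156*Y - 53 = 156*(-134) - 53 = -20904 - 53 = -20957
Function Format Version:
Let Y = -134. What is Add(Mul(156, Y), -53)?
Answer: -20957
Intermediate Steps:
Add(Mul(156, Y), -53) = Add(Mul(156, -134), -53) = Add(-20904, -53) = -20957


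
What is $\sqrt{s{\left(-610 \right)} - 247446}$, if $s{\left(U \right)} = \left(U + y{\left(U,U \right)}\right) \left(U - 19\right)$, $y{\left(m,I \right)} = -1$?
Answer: $\sqrt{136873} \approx 369.96$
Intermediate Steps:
$s{\left(U \right)} = \left(-1 + U\right) \left(-19 + U\right)$ ($s{\left(U \right)} = \left(U - 1\right) \left(U - 19\right) = \left(-1 + U\right) \left(-19 + U\right)$)
$\sqrt{s{\left(-610 \right)} - 247446} = \sqrt{\left(19 + \left(-610\right)^{2} - -12200\right) - 247446} = \sqrt{\left(19 + 372100 + 12200\right) - 247446} = \sqrt{384319 - 247446} = \sqrt{136873}$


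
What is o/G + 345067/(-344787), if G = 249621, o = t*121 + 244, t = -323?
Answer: -33175717300/28688691909 ≈ -1.1564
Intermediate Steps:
o = -38839 (o = -323*121 + 244 = -39083 + 244 = -38839)
o/G + 345067/(-344787) = -38839/249621 + 345067/(-344787) = -38839*1/249621 + 345067*(-1/344787) = -38839/249621 - 345067/344787 = -33175717300/28688691909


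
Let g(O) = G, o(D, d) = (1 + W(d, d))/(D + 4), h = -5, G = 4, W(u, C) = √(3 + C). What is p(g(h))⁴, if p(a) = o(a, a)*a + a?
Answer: (9 + √7)⁴/16 ≈ 1149.6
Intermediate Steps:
o(D, d) = (1 + √(3 + d))/(4 + D) (o(D, d) = (1 + √(3 + d))/(D + 4) = (1 + √(3 + d))/(4 + D))
g(O) = 4
p(a) = a + a*(1 + √(3 + a))/(4 + a) (p(a) = ((1 + √(3 + a))/(4 + a))*a + a = a*(1 + √(3 + a))/(4 + a) + a = a + a*(1 + √(3 + a))/(4 + a))
p(g(h))⁴ = (4*(5 + 4 + √(3 + 4))/(4 + 4))⁴ = (4*(5 + 4 + √7)/8)⁴ = (4*(⅛)*(9 + √7))⁴ = (9/2 + √7/2)⁴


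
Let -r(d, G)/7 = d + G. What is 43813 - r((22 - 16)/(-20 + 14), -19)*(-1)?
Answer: 43953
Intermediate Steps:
r(d, G) = -7*G - 7*d (r(d, G) = -7*(d + G) = -7*(G + d) = -7*G - 7*d)
43813 - r((22 - 16)/(-20 + 14), -19)*(-1) = 43813 - (-7*(-19) - 7*(22 - 16)/(-20 + 14))*(-1) = 43813 - (133 - 42/(-6))*(-1) = 43813 - (133 - 42*(-1)/6)*(-1) = 43813 - (133 - 7*(-1))*(-1) = 43813 - (133 + 7)*(-1) = 43813 - 140*(-1) = 43813 - 1*(-140) = 43813 + 140 = 43953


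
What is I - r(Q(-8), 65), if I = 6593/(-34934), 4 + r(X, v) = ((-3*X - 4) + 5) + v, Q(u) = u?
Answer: -3010917/34934 ≈ -86.189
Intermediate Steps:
r(X, v) = -3 + v - 3*X (r(X, v) = -4 + (((-3*X - 4) + 5) + v) = -4 + (((-4 - 3*X) + 5) + v) = -4 + ((1 - 3*X) + v) = -4 + (1 + v - 3*X) = -3 + v - 3*X)
I = -6593/34934 (I = 6593*(-1/34934) = -6593/34934 ≈ -0.18873)
I - r(Q(-8), 65) = -6593/34934 - (-3 + 65 - 3*(-8)) = -6593/34934 - (-3 + 65 + 24) = -6593/34934 - 1*86 = -6593/34934 - 86 = -3010917/34934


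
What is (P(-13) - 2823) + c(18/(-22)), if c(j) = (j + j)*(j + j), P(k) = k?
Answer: -342832/121 ≈ -2833.3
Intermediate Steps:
c(j) = 4*j² (c(j) = (2*j)*(2*j) = 4*j²)
(P(-13) - 2823) + c(18/(-22)) = (-13 - 2823) + 4*(18/(-22))² = -2836 + 4*(18*(-1/22))² = -2836 + 4*(-9/11)² = -2836 + 4*(81/121) = -2836 + 324/121 = -342832/121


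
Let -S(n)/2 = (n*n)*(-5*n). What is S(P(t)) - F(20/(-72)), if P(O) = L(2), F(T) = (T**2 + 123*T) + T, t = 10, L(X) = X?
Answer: 37055/324 ≈ 114.37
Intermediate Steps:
F(T) = T**2 + 124*T
P(O) = 2
S(n) = 10*n**3 (S(n) = -2*n*n*(-5*n) = -2*n**2*(-5*n) = -(-10)*n**3 = 10*n**3)
S(P(t)) - F(20/(-72)) = 10*2**3 - 20/(-72)*(124 + 20/(-72)) = 10*8 - 20*(-1/72)*(124 + 20*(-1/72)) = 80 - (-5)*(124 - 5/18)/18 = 80 - (-5)*2227/(18*18) = 80 - 1*(-11135/324) = 80 + 11135/324 = 37055/324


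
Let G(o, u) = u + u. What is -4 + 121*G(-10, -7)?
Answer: -1698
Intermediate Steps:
G(o, u) = 2*u
-4 + 121*G(-10, -7) = -4 + 121*(2*(-7)) = -4 + 121*(-14) = -4 - 1694 = -1698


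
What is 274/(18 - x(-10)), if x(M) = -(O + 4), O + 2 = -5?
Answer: 274/15 ≈ 18.267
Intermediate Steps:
O = -7 (O = -2 - 5 = -7)
x(M) = 3 (x(M) = -(-7 + 4) = -1*(-3) = 3)
274/(18 - x(-10)) = 274/(18 - 1*3) = 274/(18 - 3) = 274/15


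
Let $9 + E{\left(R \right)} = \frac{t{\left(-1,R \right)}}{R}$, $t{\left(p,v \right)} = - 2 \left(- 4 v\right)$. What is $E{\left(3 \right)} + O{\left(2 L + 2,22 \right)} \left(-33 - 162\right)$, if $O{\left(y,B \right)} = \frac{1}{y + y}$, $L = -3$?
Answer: $\frac{187}{8} \approx 23.375$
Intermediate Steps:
$t{\left(p,v \right)} = 8 v$
$E{\left(R \right)} = -1$ ($E{\left(R \right)} = -9 + \frac{8 R}{R} = -9 + 8 = -1$)
$O{\left(y,B \right)} = \frac{1}{2 y}$
$E{\left(3 \right)} + O{\left(2 L + 2,22 \right)} \left(-33 - 162\right) = -1 + \frac{1}{2 \left(2 \left(-3\right) + 2\right)} \left(-33 - 162\right) = -1 + \frac{1}{2 \left(-6 + 2\right)} \left(-195\right) = -1 + \frac{1}{2 \left(-4\right)} \left(-195\right) = -1 + \frac{1}{2} \left(- \frac{1}{4}\right) \left(-195\right) = -1 - - \frac{195}{8} = -1 + \frac{195}{8} = \frac{187}{8}$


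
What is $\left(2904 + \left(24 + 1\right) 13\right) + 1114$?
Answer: $4343$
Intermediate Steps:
$\left(2904 + \left(24 + 1\right) 13\right) + 1114 = \left(2904 + 25 \cdot 13\right) + 1114 = \left(2904 + 325\right) + 1114 = 3229 + 1114 = 4343$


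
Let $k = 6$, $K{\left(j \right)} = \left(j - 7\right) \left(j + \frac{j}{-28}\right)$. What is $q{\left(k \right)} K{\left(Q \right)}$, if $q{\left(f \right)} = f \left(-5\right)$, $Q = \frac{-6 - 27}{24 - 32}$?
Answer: $\frac{307395}{896} \approx 343.07$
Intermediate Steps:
$Q = \frac{33}{8}$ ($Q = - \frac{33}{-8} = \left(-33\right) \left(- \frac{1}{8}\right) = \frac{33}{8} \approx 4.125$)
$K{\left(j \right)} = \frac{27 j \left(-7 + j\right)}{28}$ ($K{\left(j \right)} = \left(-7 + j\right) \left(j + j \left(- \frac{1}{28}\right)\right) = \left(-7 + j\right) \left(j - \frac{j}{28}\right) = \left(-7 + j\right) \frac{27 j}{28} = \frac{27 j \left(-7 + j\right)}{28}$)
$q{\left(f \right)} = - 5 f$
$q{\left(k \right)} K{\left(Q \right)} = \left(-5\right) 6 \cdot \frac{27}{28} \cdot \frac{33}{8} \left(-7 + \frac{33}{8}\right) = - 30 \cdot \frac{27}{28} \cdot \frac{33}{8} \left(- \frac{23}{8}\right) = \left(-30\right) \left(- \frac{20493}{1792}\right) = \frac{307395}{896}$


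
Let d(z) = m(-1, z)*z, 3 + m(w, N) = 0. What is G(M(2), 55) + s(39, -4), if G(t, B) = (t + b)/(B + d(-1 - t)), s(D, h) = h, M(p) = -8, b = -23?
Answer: -167/34 ≈ -4.9118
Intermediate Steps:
m(w, N) = -3 (m(w, N) = -3 + 0 = -3)
d(z) = -3*z
G(t, B) = (-23 + t)/(3 + B + 3*t) (G(t, B) = (t - 23)/(B - 3*(-1 - t)) = (-23 + t)/(B + (3 + 3*t)) = (-23 + t)/(3 + B + 3*t))
G(M(2), 55) + s(39, -4) = (-23 - 8)/(3 + 55 + 3*(-8)) - 4 = -31/(3 + 55 - 24) - 4 = -31/34 - 4 = -167/34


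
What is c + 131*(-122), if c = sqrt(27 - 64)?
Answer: -15982 + I*sqrt(37) ≈ -15982.0 + 6.0828*I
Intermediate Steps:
c = I*sqrt(37) (c = sqrt(-37) = I*sqrt(37) ≈ 6.0828*I)
c + 131*(-122) = I*sqrt(37) + 131*(-122) = I*sqrt(37) - 15982 = -15982 + I*sqrt(37)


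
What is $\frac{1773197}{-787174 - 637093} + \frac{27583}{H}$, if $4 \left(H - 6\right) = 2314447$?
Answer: $- \frac{3946870807143}{3296424667757} \approx -1.1973$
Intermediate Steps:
$H = \frac{2314471}{4}$ ($H = 6 + \frac{1}{4} \cdot 2314447 = 6 + \frac{2314447}{4} = \frac{2314471}{4} \approx 5.7862 \cdot 10^{5}$)
$\frac{1773197}{-787174 - 637093} + \frac{27583}{H} = \frac{1773197}{-787174 - 637093} + \frac{27583}{\frac{2314471}{4}} = \frac{1773197}{-1424267} + 27583 \cdot \frac{4}{2314471} = 1773197 \left(- \frac{1}{1424267}\right) + \frac{110332}{2314471} = - \frac{1773197}{1424267} + \frac{110332}{2314471} = - \frac{3946870807143}{3296424667757}$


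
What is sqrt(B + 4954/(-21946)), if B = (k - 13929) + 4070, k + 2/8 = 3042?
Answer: I*sqrt(3283479813585)/21946 ≈ 82.568*I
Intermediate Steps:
k = 12167/4 (k = -1/4 + 3042 = 12167/4 ≈ 3041.8)
B = -27269/4 (B = (12167/4 - 13929) + 4070 = -43549/4 + 4070 = -27269/4 ≈ -6817.3)
sqrt(B + 4954/(-21946)) = sqrt(-27269/4 + 4954/(-21946)) = sqrt(-27269/4 + 4954*(-1/21946)) = sqrt(-27269/4 - 2477/10973) = sqrt(-299232645/43892) = I*sqrt(3283479813585)/21946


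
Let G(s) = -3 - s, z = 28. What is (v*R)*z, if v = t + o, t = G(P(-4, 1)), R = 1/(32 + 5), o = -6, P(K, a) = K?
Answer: -140/37 ≈ -3.7838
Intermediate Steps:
R = 1/37 ≈ 0.027027
t = 1 (t = -3 - 1*(-4) = -3 + 4 = 1)
v = -5 (v = 1 - 6 = -5)
(v*R)*z = -5*1/37*28 = -5/37*28 = -140/37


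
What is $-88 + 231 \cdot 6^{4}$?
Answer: $299288$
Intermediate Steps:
$-88 + 231 \cdot 6^{4} = -88 + 231 \cdot 1296 = -88 + 299376 = 299288$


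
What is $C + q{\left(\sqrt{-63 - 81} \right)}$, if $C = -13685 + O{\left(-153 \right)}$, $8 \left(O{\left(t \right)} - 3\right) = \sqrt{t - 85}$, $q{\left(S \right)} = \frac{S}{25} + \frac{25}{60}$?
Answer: $- \frac{164179}{12} + \frac{12 i}{25} + \frac{i \sqrt{238}}{8} \approx -13682.0 + 2.4084 i$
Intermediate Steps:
$q{\left(S \right)} = \frac{5}{12} + \frac{S}{25}$ ($q{\left(S \right)} = S \frac{1}{25} + 25 \cdot \frac{1}{60} = \frac{S}{25} + \frac{5}{12} = \frac{5}{12} + \frac{S}{25}$)
$O{\left(t \right)} = 3 + \frac{\sqrt{-85 + t}}{8}$ ($O{\left(t \right)} = 3 + \frac{\sqrt{t - 85}}{8} = 3 + \frac{\sqrt{-85 + t}}{8}$)
$C = -13682 + \frac{i \sqrt{238}}{8}$ ($C = -13685 + \left(3 + \frac{\sqrt{-85 - 153}}{8}\right) = -13685 + \left(3 + \frac{\sqrt{-238}}{8}\right) = -13685 + \left(3 + \frac{i \sqrt{238}}{8}\right) = -13682 + \frac{i \sqrt{238}}{8} \approx -13682.0 + 1.9284 i$)
$C + q{\left(\sqrt{-63 - 81} \right)} = \left(-13682 + \frac{i \sqrt{238}}{8}\right) + \left(\frac{5}{12} + \frac{\sqrt{-63 - 81}}{25}\right) = \left(-13682 + \frac{i \sqrt{238}}{8}\right) + \left(\frac{5}{12} + \frac{\sqrt{-144}}{25}\right) = \left(-13682 + \frac{i \sqrt{238}}{8}\right) + \left(\frac{5}{12} + \frac{12 i}{25}\right) = - \frac{164179}{12} + \frac{12 i}{25} + \frac{i \sqrt{238}}{8}$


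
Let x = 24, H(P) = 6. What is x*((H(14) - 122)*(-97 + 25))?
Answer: 200448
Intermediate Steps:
x*((H(14) - 122)*(-97 + 25)) = 24*((6 - 122)*(-97 + 25)) = 24*(-116*(-72)) = 24*8352 = 200448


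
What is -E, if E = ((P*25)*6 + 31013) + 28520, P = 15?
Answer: -61783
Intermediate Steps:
E = 61783 (E = ((15*25)*6 + 31013) + 28520 = (375*6 + 31013) + 28520 = (2250 + 31013) + 28520 = 33263 + 28520 = 61783)
-E = -1*61783 = -61783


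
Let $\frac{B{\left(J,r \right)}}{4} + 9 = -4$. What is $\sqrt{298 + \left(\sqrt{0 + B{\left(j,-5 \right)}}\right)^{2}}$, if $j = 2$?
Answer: $\sqrt{246} \approx 15.684$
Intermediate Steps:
$B{\left(J,r \right)} = -52$ ($B{\left(J,r \right)} = -36 + 4 \left(-4\right) = -36 - 16 = -52$)
$\sqrt{298 + \left(\sqrt{0 + B{\left(j,-5 \right)}}\right)^{2}} = \sqrt{298 + \left(\sqrt{0 - 52}\right)^{2}} = \sqrt{298 + \left(\sqrt{-52}\right)^{2}} = \sqrt{298 + \left(2 i \sqrt{13}\right)^{2}} = \sqrt{298 - 52} = \sqrt{246}$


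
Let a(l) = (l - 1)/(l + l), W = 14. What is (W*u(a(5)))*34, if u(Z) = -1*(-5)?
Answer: 2380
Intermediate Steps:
a(l) = (-1 + l)/(2*l) (a(l) = (-1 + l)/((2*l)) = (-1 + l)*(1/(2*l)) = (-1 + l)/(2*l))
u(Z) = 5
(W*u(a(5)))*34 = (14*5)*34 = 70*34 = 2380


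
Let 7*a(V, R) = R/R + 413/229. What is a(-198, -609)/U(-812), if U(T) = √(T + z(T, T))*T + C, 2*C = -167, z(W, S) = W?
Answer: -214428/6865851800339 + 595776*I*√406/980835971477 ≈ -3.1231e-8 + 1.2239e-5*I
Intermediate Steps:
a(V, R) = 642/1603 (a(V, R) = (R/R + 413/229)/7 = (1 + 413*(1/229))/7 = (1 + 413/229)/7 = (⅐)*(642/229) = 642/1603)
C = -167/2 (C = (½)*(-167) = -167/2 ≈ -83.500)
U(T) = -167/2 + √2*T^(3/2) (U(T) = √(T + T)*T - 167/2 = √(2*T)*T - 167/2 = (√2*√T)*T - 167/2 = √2*T^(3/2) - 167/2 = -167/2 + √2*T^(3/2))
a(-198, -609)/U(-812) = 642/(1603*(-167/2 + √2*(-812)^(3/2))) = 642/(1603*(-167/2 + √2*(-1624*I*√203))) = 642/(1603*(-167/2 - 1624*I*√406))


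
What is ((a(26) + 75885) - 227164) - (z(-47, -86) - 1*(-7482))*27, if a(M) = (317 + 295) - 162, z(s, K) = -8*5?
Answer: -351763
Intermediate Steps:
z(s, K) = -40
a(M) = 450 (a(M) = 612 - 162 = 450)
((a(26) + 75885) - 227164) - (z(-47, -86) - 1*(-7482))*27 = ((450 + 75885) - 227164) - (-40 - 1*(-7482))*27 = (76335 - 227164) - (-40 + 7482)*27 = -150829 - 7442*27 = -150829 - 1*200934 = -150829 - 200934 = -351763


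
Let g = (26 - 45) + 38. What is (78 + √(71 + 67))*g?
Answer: 1482 + 19*√138 ≈ 1705.2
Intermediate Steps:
g = 19 (g = -19 + 38 = 19)
(78 + √(71 + 67))*g = (78 + √(71 + 67))*19 = (78 + √138)*19 = 1482 + 19*√138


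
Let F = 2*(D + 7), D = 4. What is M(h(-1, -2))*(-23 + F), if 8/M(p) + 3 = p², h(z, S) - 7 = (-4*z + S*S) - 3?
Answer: -8/141 ≈ -0.056738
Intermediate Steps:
h(z, S) = 4 + S² - 4*z (h(z, S) = 7 + ((-4*z + S*S) - 3) = 7 + ((-4*z + S²) - 3) = 7 + ((S² - 4*z) - 3) = 7 + (-3 + S² - 4*z) = 4 + S² - 4*z)
M(p) = 8/(-3 + p²)
F = 22 (F = 2*(4 + 7) = 2*11 = 22)
M(h(-1, -2))*(-23 + F) = (8/(-3 + (4 + (-2)² - 4*(-1))²))*(-23 + 22) = (8/(-3 + (4 + 4 + 4)²))*(-1) = (8/(-3 + 12²))*(-1) = (8/(-3 + 144))*(-1) = (8/141)*(-1) = -8/141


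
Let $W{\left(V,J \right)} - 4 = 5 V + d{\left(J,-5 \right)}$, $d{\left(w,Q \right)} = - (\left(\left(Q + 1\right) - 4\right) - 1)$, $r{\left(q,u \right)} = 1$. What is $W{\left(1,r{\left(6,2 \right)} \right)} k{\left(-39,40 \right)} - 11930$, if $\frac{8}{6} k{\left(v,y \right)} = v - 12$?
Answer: $- \frac{25237}{2} \approx -12619.0$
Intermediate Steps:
$d{\left(w,Q \right)} = 4 - Q$ ($d{\left(w,Q \right)} = - (\left(\left(1 + Q\right) - 4\right) - 1) = - (\left(-3 + Q\right) - 1) = - (-4 + Q) = 4 - Q$)
$k{\left(v,y \right)} = -9 + \frac{3 v}{4}$ ($k{\left(v,y \right)} = \frac{3 \left(v - 12\right)}{4} = \frac{3 \left(-12 + v\right)}{4} = -9 + \frac{3 v}{4}$)
$W{\left(V,J \right)} = 13 + 5 V$ ($W{\left(V,J \right)} = 4 + \left(5 V + \left(4 - -5\right)\right) = 4 + \left(5 V + \left(4 + 5\right)\right) = 4 + \left(5 V + 9\right) = 4 + \left(9 + 5 V\right) = 13 + 5 V$)
$W{\left(1,r{\left(6,2 \right)} \right)} k{\left(-39,40 \right)} - 11930 = \left(13 + 5 \cdot 1\right) \left(-9 + \frac{3}{4} \left(-39\right)\right) - 11930 = \left(13 + 5\right) \left(-9 - \frac{117}{4}\right) - 11930 = 18 \left(- \frac{153}{4}\right) - 11930 = - \frac{1377}{2} - 11930 = - \frac{25237}{2}$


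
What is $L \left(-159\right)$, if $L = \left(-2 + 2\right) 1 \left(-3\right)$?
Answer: $0$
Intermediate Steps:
$L = 0$ ($L = 0 \cdot 1 \left(-3\right) = 0 \left(-3\right) = 0$)
$L \left(-159\right) = 0 \left(-159\right) = 0$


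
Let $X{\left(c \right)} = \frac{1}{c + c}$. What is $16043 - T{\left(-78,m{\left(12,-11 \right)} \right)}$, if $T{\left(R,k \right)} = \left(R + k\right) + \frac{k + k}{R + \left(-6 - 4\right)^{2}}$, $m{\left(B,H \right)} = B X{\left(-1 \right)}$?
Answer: $\frac{177403}{11} \approx 16128.0$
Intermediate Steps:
$X{\left(c \right)} = \frac{1}{2 c}$
$m{\left(B,H \right)} = - \frac{B}{2}$ ($m{\left(B,H \right)} = B \frac{1}{2 \left(-1\right)} = B \frac{1}{2} \left(-1\right) = B \left(- \frac{1}{2}\right) = - \frac{B}{2}$)
$T{\left(R,k \right)} = R + k + \frac{2 k}{100 + R}$ ($T{\left(R,k \right)} = \left(R + k\right) + \frac{2 k}{R + \left(-10\right)^{2}} = \left(R + k\right) + \frac{2 k}{R + 100} = \left(R + k\right) + \frac{2 k}{100 + R} = R + k + \frac{2 k}{100 + R}$)
$16043 - T{\left(-78,m{\left(12,-11 \right)} \right)} = 16043 - \frac{\left(-78\right)^{2} + 100 \left(-78\right) + 102 \left(\left(- \frac{1}{2}\right) 12\right) - 78 \left(\left(- \frac{1}{2}\right) 12\right)}{100 - 78} = 16043 - \frac{6084 - 7800 + 102 \left(-6\right) - -468}{22} = 16043 - \frac{6084 - 7800 - 612 + 468}{22} = 16043 - \frac{1}{22} \left(-1860\right) = 16043 - - \frac{930}{11} = 16043 + \frac{930}{11} = \frac{177403}{11}$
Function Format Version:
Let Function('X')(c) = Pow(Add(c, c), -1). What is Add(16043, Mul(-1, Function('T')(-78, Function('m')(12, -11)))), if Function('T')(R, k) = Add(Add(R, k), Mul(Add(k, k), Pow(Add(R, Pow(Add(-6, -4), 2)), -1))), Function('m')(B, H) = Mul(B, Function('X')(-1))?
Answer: Rational(177403, 11) ≈ 16128.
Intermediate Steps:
Function('X')(c) = Mul(Rational(1, 2), Pow(c, -1)) (Function('X')(c) = Pow(Mul(2, c), -1) = Mul(Rational(1, 2), Pow(c, -1)))
Function('m')(B, H) = Mul(Rational(-1, 2), B) (Function('m')(B, H) = Mul(B, Mul(Rational(1, 2), Pow(-1, -1))) = Mul(B, Mul(Rational(1, 2), -1)) = Mul(B, Rational(-1, 2)) = Mul(Rational(-1, 2), B))
Function('T')(R, k) = Add(R, k, Mul(2, k, Pow(Add(100, R), -1))) (Function('T')(R, k) = Add(Add(R, k), Mul(Mul(2, k), Pow(Add(R, Pow(-10, 2)), -1))) = Add(Add(R, k), Mul(Mul(2, k), Pow(Add(R, 100), -1))) = Add(Add(R, k), Mul(Mul(2, k), Pow(Add(100, R), -1))) = Add(Add(R, k), Mul(2, k, Pow(Add(100, R), -1))) = Add(R, k, Mul(2, k, Pow(Add(100, R), -1))))
Add(16043, Mul(-1, Function('T')(-78, Function('m')(12, -11)))) = Add(16043, Mul(-1, Mul(Pow(Add(100, -78), -1), Add(Pow(-78, 2), Mul(100, -78), Mul(102, Mul(Rational(-1, 2), 12)), Mul(-78, Mul(Rational(-1, 2), 12)))))) = Add(16043, Mul(-1, Mul(Pow(22, -1), Add(6084, -7800, Mul(102, -6), Mul(-78, -6))))) = Add(16043, Mul(-1, Mul(Rational(1, 22), Add(6084, -7800, -612, 468)))) = Add(16043, Mul(-1, Mul(Rational(1, 22), -1860))) = Add(16043, Mul(-1, Rational(-930, 11))) = Add(16043, Rational(930, 11)) = Rational(177403, 11)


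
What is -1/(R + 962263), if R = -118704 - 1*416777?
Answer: -1/426782 ≈ -2.3431e-6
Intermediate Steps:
R = -535481 (R = -118704 - 416777 = -535481)
-1/(R + 962263) = -1/(-535481 + 962263) = -1/426782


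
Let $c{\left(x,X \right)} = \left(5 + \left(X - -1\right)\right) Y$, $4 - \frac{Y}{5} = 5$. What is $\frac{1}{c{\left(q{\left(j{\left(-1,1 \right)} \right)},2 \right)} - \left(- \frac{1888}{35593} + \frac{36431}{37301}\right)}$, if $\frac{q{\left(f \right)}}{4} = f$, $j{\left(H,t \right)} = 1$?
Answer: $- \frac{1327654493}{54332444015} \approx -0.024436$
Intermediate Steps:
$Y = -5$ ($Y = 20 - 25 = -5$)
$q{\left(f \right)} = 4 f$
$c{\left(x,X \right)} = -30 - 5 X$ ($c{\left(x,X \right)} = \left(5 + \left(X - -1\right)\right) \left(-5\right) = \left(5 + \left(X + 1\right)\right) \left(-5\right) = \left(5 + \left(1 + X\right)\right) \left(-5\right) = \left(6 + X\right) \left(-5\right) = -30 - 5 X$)
$\frac{1}{c{\left(q{\left(j{\left(-1,1 \right)} \right)},2 \right)} - \left(- \frac{1888}{35593} + \frac{36431}{37301}\right)} = \frac{1}{\left(-30 - 10\right) - \left(- \frac{1888}{35593} + \frac{36431}{37301}\right)} = \frac{1}{\left(-30 - 10\right) - \frac{1226264295}{1327654493}} = \frac{1}{-40 + \left(- \frac{36431}{37301} + \frac{1888}{35593}\right)} = \frac{1}{-40 - \frac{1226264295}{1327654493}} = \frac{1}{- \frac{54332444015}{1327654493}} = - \frac{1327654493}{54332444015}$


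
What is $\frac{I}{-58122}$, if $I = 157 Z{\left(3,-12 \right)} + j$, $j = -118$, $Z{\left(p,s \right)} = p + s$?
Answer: $\frac{1531}{58122} \approx 0.026341$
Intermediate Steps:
$I = -1531$ ($I = 157 \left(3 - 12\right) - 118 = 157 \left(-9\right) - 118 = -1413 - 118 = -1531$)
$\frac{I}{-58122} = - \frac{1531}{-58122} = \left(-1531\right) \left(- \frac{1}{58122}\right) = \frac{1531}{58122}$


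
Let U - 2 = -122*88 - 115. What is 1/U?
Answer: -1/10849 ≈ -9.2174e-5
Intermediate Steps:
U = -10849 (U = 2 + (-122*88 - 115) = 2 + (-10736 - 115) = 2 - 10851 = -10849)
1/U = 1/(-10849) = -1/10849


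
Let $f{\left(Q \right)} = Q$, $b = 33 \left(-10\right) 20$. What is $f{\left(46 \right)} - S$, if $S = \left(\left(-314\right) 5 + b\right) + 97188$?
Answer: $-88972$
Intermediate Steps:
$b = -6600$ ($b = \left(-330\right) 20 = -6600$)
$S = 89018$ ($S = \left(\left(-314\right) 5 - 6600\right) + 97188 = \left(-1570 - 6600\right) + 97188 = -8170 + 97188 = 89018$)
$f{\left(46 \right)} - S = 46 - 89018 = -88972$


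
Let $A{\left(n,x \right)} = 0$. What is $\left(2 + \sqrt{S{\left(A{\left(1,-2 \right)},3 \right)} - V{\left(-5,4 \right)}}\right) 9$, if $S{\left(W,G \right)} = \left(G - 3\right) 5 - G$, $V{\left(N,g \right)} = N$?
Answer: $18 + 9 \sqrt{2} \approx 30.728$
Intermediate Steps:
$S{\left(W,G \right)} = -15 + 4 G$ ($S{\left(W,G \right)} = \left(-3 + G\right) 5 - G = \left(-15 + 5 G\right) - G = -15 + 4 G$)
$\left(2 + \sqrt{S{\left(A{\left(1,-2 \right)},3 \right)} - V{\left(-5,4 \right)}}\right) 9 = \left(2 + \sqrt{\left(-15 + 4 \cdot 3\right) - -5}\right) 9 = \left(2 + \sqrt{\left(-15 + 12\right) + 5}\right) 9 = \left(2 + \sqrt{-3 + 5}\right) 9 = \left(2 + \sqrt{2}\right) 9 = 18 + 9 \sqrt{2}$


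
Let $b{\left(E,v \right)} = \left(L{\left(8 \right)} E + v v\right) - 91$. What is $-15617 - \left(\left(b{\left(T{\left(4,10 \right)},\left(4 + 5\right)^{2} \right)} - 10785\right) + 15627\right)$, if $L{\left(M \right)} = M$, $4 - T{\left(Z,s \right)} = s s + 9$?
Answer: $-26089$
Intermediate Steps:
$T{\left(Z,s \right)} = -5 - s^{2}$ ($T{\left(Z,s \right)} = 4 - \left(s s + 9\right) = 4 - \left(s^{2} + 9\right) = 4 - \left(9 + s^{2}\right) = -5 - s^{2}$)
$b{\left(E,v \right)} = -91 + v^{2} + 8 E$ ($b{\left(E,v \right)} = \left(8 E + v v\right) - 91 = \left(8 E + v^{2}\right) - 91 = \left(v^{2} + 8 E\right) - 91 = -91 + v^{2} + 8 E$)
$-15617 - \left(\left(b{\left(T{\left(4,10 \right)},\left(4 + 5\right)^{2} \right)} - 10785\right) + 15627\right) = -15617 - \left(\left(\left(-91 + \left(\left(4 + 5\right)^{2}\right)^{2} + 8 \left(-5 - 10^{2}\right)\right) - 10785\right) + 15627\right) = -15617 - \left(\left(\left(-91 + \left(9^{2}\right)^{2} + 8 \left(-5 - 100\right)\right) - 10785\right) + 15627\right) = -15617 - \left(\left(\left(-91 + 81^{2} + 8 \left(-5 - 100\right)\right) - 10785\right) + 15627\right) = -15617 - \left(\left(\left(-91 + 6561 + 8 \left(-105\right)\right) - 10785\right) + 15627\right) = -15617 - \left(\left(\left(-91 + 6561 - 840\right) - 10785\right) + 15627\right) = -15617 - \left(\left(5630 - 10785\right) + 15627\right) = -15617 - \left(-5155 + 15627\right) = -15617 - 10472 = -26089$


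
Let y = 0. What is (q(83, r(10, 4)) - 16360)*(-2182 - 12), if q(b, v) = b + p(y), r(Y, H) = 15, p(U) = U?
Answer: 35711738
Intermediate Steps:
q(b, v) = b (q(b, v) = b + 0 = b)
(q(83, r(10, 4)) - 16360)*(-2182 - 12) = (83 - 16360)*(-2182 - 12) = -16277*(-2194) = 35711738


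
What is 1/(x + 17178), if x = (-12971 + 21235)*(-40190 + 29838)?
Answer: -1/85531750 ≈ -1.1692e-8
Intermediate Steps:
x = -85548928 (x = 8264*(-10352) = -85548928)
1/(x + 17178) = 1/(-85548928 + 17178) = 1/(-85531750) = -1/85531750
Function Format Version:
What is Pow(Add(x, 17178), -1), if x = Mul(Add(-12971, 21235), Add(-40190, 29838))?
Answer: Rational(-1, 85531750) ≈ -1.1692e-8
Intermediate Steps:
x = -85548928 (x = Mul(8264, -10352) = -85548928)
Pow(Add(x, 17178), -1) = Pow(Add(-85548928, 17178), -1) = Pow(-85531750, -1) = Rational(-1, 85531750)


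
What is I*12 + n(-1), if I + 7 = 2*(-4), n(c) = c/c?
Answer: -179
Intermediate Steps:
n(c) = 1
I = -15 (I = -7 + 2*(-4) = -7 - 8 = -15)
I*12 + n(-1) = -15*12 + 1 = -180 + 1 = -179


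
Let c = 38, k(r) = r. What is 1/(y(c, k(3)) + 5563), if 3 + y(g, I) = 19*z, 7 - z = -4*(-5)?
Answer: 1/5313 ≈ 0.00018822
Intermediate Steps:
z = -13 (z = 7 - (-4)*(-5) = 7 - 1*20 = 7 - 20 = -13)
y(g, I) = -250 (y(g, I) = -3 + 19*(-13) = -3 - 247 = -250)
1/(y(c, k(3)) + 5563) = 1/(-250 + 5563) = 1/5313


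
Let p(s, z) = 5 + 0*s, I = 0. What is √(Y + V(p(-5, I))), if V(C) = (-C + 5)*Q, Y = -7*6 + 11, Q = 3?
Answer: I*√31 ≈ 5.5678*I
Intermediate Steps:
p(s, z) = 5 (p(s, z) = 5 + 0 = 5)
Y = -31 (Y = -42 + 11 = -31)
V(C) = 15 - 3*C (V(C) = (-C + 5)*3 = (5 - C)*3 = 15 - 3*C)
√(Y + V(p(-5, I))) = √(-31 + (15 - 3*5)) = √(-31 + (15 - 15)) = √(-31 + 0) = √(-31) = I*√31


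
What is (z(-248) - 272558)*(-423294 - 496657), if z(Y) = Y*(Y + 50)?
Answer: 205566730754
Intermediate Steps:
z(Y) = Y*(50 + Y)
(z(-248) - 272558)*(-423294 - 496657) = (-248*(50 - 248) - 272558)*(-423294 - 496657) = (-248*(-198) - 272558)*(-919951) = (49104 - 272558)*(-919951) = -223454*(-919951) = 205566730754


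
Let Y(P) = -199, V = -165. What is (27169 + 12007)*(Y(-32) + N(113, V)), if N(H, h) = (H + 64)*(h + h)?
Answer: -2296066184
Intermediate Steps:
N(H, h) = 2*h*(64 + H) (N(H, h) = (64 + H)*(2*h) = 2*h*(64 + H))
(27169 + 12007)*(Y(-32) + N(113, V)) = (27169 + 12007)*(-199 + 2*(-165)*(64 + 113)) = 39176*(-199 + 2*(-165)*177) = 39176*(-199 - 58410) = 39176*(-58609) = -2296066184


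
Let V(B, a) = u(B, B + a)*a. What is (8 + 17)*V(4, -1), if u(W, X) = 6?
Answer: -150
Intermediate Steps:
V(B, a) = 6*a
(8 + 17)*V(4, -1) = (8 + 17)*(6*(-1)) = 25*(-6) = -150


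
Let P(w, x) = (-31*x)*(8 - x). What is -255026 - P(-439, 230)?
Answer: -1837886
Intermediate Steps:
P(w, x) = -31*x*(8 - x)
-255026 - P(-439, 230) = -255026 - 31*230*(-8 + 230) = -255026 - 31*230*222 = -255026 - 1*1582860 = -255026 - 1582860 = -1837886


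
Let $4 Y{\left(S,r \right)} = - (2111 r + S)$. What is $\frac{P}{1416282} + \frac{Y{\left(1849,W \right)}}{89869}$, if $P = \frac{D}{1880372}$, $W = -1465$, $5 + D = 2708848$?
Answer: $\frac{158291044595237591}{18410266197857352} \approx 8.598$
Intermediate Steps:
$D = 2708843$ ($D = -5 + 2708848 = 2708843$)
$P = \frac{2708843}{1880372} \approx 1.4406$
$Y{\left(S,r \right)} = - \frac{2111 r}{4} - \frac{S}{4}$ ($Y{\left(S,r \right)} = \frac{\left(-1\right) \left(2111 r + S\right)}{4} = \frac{\left(-1\right) \left(S + 2111 r\right)}{4} = \frac{- S - 2111 r}{4} = - \frac{2111 r}{4} - \frac{S}{4}$)
$\frac{P}{1416282} + \frac{Y{\left(1849,W \right)}}{89869} = \frac{2708843}{1880372 \cdot 1416282} + \frac{\left(- \frac{2111}{4}\right) \left(-1465\right) - \frac{1849}{4}}{89869} = \frac{2708843}{1880372} \cdot \frac{1}{1416282} + \left(\frac{3092615}{4} - \frac{1849}{4}\right) \frac{1}{89869} = \frac{2708843}{2663137016904} + \frac{1545383}{2} \cdot \frac{1}{89869} = \frac{2708843}{2663137016904} + \frac{1545383}{179738} = \frac{158291044595237591}{18410266197857352}$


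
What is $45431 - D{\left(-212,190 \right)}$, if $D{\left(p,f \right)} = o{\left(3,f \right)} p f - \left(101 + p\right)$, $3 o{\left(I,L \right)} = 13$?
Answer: $\frac{659600}{3} \approx 2.1987 \cdot 10^{5}$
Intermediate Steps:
$o{\left(I,L \right)} = \frac{13}{3}$ ($o{\left(I,L \right)} = \frac{1}{3} \cdot 13 = \frac{13}{3}$)
$D{\left(p,f \right)} = -101 - p + \frac{13 f p}{3}$ ($D{\left(p,f \right)} = \frac{13 p}{3} f - \left(101 + p\right) = \frac{13 f p}{3} - \left(101 + p\right) = -101 - p + \frac{13 f p}{3}$)
$45431 - D{\left(-212,190 \right)} = 45431 - \left(-101 - -212 + \frac{13}{3} \cdot 190 \left(-212\right)\right) = 45431 - \left(-101 + 212 - \frac{523640}{3}\right) = 45431 - - \frac{523307}{3} = 45431 + \frac{523307}{3} = \frac{659600}{3}$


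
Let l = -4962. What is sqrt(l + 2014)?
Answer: 2*I*sqrt(737) ≈ 54.295*I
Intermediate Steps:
sqrt(l + 2014) = sqrt(-4962 + 2014) = sqrt(-2948) = 2*I*sqrt(737)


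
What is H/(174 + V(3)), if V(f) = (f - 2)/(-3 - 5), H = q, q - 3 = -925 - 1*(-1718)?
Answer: 6368/1391 ≈ 4.5780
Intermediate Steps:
q = 796 (q = 3 + (-925 - 1*(-1718)) = 3 + (-925 + 1718) = 3 + 793 = 796)
H = 796
V(f) = ¼ - f/8 (V(f) = (-2 + f)/(-8) = (-2 + f)*(-⅛) = ¼ - f/8)
H/(174 + V(3)) = 796/(174 + (¼ - ⅛*3)) = 796/(174 + (¼ - 3/8)) = 796/(174 - ⅛) = 796/(1391/8) = 796*(8/1391) = 6368/1391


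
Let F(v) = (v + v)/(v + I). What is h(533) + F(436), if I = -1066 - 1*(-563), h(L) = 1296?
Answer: 85960/67 ≈ 1283.0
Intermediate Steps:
I = -503 (I = -1066 + 563 = -503)
F(v) = 2*v/(-503 + v) (F(v) = (v + v)/(v - 503) = (2*v)/(-503 + v) = 2*v/(-503 + v))
h(533) + F(436) = 1296 + 2*436/(-503 + 436) = 1296 + 2*436/(-67) = 1296 + 2*436*(-1/67) = 1296 - 872/67 = 85960/67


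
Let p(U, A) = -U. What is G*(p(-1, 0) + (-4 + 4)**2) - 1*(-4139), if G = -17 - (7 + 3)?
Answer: 4112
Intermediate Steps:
G = -27 (G = -17 - 1*10 = -17 - 10 = -27)
G*(p(-1, 0) + (-4 + 4)**2) - 1*(-4139) = -27*(-1*(-1) + (-4 + 4)**2) - 1*(-4139) = -27*(1 + 0**2) + 4139 = -27*(1 + 0) + 4139 = -27*1 + 4139 = -27 + 4139 = 4112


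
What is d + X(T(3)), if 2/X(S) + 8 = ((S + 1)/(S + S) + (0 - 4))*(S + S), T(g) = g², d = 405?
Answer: 14174/35 ≈ 404.97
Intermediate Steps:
X(S) = 2/(-8 + 2*S*(-4 + (1 + S)/(2*S))) (X(S) = 2/(-8 + ((S + 1)/(S + S) + (0 - 4))*(S + S)) = 2/(-8 + ((1 + S)/((2*S)) - 4)*(2*S)) = 2/(-8 + ((1 + S)*(1/(2*S)) - 4)*(2*S)) = 2/(-8 + ((1 + S)/(2*S) - 4)*(2*S)) = 2/(-8 + (-4 + (1 + S)/(2*S))*(2*S)) = 2/(-8 + 2*S*(-4 + (1 + S)/(2*S))))
d + X(T(3)) = 405 - 2/(7 + 7*3²) = 405 - 2/(7 + 7*9) = 405 - 2/(7 + 63) = 405 - 2/70 = 405 - 2*1/70 = 405 - 1/35 = 14174/35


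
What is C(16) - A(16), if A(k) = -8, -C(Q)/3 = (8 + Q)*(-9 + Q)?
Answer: -496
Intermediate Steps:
C(Q) = -3*(-9 + Q)*(8 + Q) (C(Q) = -3*(8 + Q)*(-9 + Q) = -3*(-9 + Q)*(8 + Q))
C(16) - A(16) = (216 - 3*16² + 3*16) - 1*(-8) = (216 - 3*256 + 48) + 8 = (216 - 768 + 48) + 8 = -504 + 8 = -496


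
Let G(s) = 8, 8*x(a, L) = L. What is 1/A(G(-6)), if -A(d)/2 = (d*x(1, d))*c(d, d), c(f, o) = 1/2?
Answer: -1/8 ≈ -0.12500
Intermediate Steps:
c(f, o) = 1/2
x(a, L) = L/8
A(d) = -d**2/8 (A(d) = -2*d*(d/8)/2 = -2*d**2/8/2 = -d**2/8)
1/A(G(-6)) = 1/(-1/8*8**2) = 1/(-1/8*64) = 1/(-8) = -1/8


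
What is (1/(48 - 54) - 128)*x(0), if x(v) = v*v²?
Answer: 0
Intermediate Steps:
x(v) = v³
(1/(48 - 54) - 128)*x(0) = (1/(48 - 54) - 128)*0³ = (1/(-6) - 128)*0 = (-⅙ - 128)*0 = -769/6*0 = 0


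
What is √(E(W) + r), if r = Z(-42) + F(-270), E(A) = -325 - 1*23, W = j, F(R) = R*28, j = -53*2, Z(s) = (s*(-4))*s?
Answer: 2*I*√3741 ≈ 122.33*I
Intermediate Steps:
Z(s) = -4*s² (Z(s) = (-4*s)*s = -4*s²)
j = -106
F(R) = 28*R
W = -106
E(A) = -348 (E(A) = -325 - 23 = -348)
r = -14616 (r = -4*(-42)² + 28*(-270) = -4*1764 - 7560 = -7056 - 7560 = -14616)
√(E(W) + r) = √(-348 - 14616) = √(-14964) = 2*I*√3741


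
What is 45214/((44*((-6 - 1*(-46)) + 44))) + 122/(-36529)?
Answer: 825585647/67505592 ≈ 12.230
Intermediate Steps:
45214/((44*((-6 - 1*(-46)) + 44))) + 122/(-36529) = 45214/((44*((-6 + 46) + 44))) + 122*(-1/36529) = 45214/((44*(40 + 44))) - 122/36529 = 45214/((44*84)) - 122/36529 = 45214/3696 - 122/36529 = 45214*(1/3696) - 122/36529 = 22607/1848 - 122/36529 = 825585647/67505592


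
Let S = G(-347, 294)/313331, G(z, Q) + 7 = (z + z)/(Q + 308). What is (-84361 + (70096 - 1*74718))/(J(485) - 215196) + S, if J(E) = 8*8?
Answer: 8391692910345/20289664932292 ≈ 0.41359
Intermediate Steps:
G(z, Q) = -7 + 2*z/(308 + Q) (G(z, Q) = -7 + (z + z)/(Q + 308) = -7 + (2*z)/(308 + Q) = -7 + 2*z/(308 + Q))
J(E) = 64
S = -2454/94312631 (S = ((-2156 - 7*294 + 2*(-347))/(308 + 294))/313331 = ((-2156 - 2058 - 694)/602)*(1/313331) = ((1/602)*(-4908))*(1/313331) = -2454/301*1/313331 = -2454/94312631 ≈ -2.6020e-5)
(-84361 + (70096 - 1*74718))/(J(485) - 215196) + S = (-84361 + (70096 - 1*74718))/(64 - 215196) - 2454/94312631 = (-84361 + (70096 - 74718))/(-215132) - 2454/94312631 = (-84361 - 4622)*(-1/215132) - 2454/94312631 = -88983*(-1/215132) - 2454/94312631 = 88983/215132 - 2454/94312631 = 8391692910345/20289664932292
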